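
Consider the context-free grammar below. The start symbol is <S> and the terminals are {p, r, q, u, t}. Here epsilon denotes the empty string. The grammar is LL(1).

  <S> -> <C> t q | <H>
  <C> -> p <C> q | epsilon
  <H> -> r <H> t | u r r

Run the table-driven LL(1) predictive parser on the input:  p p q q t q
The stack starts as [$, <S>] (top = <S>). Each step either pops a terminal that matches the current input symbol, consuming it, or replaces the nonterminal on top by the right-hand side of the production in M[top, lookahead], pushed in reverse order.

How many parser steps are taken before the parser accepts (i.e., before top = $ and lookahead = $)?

10

      Stack            Input          Action
   1  $ <S>            p p q q t q $  expand <S> -> <C> t q
   2  $ q t <C>        p p q q t q $  expand <C> -> p <C> q
   3  $ q t q <C> p    p p q q t q $  match p
   4  $ q t q <C>      p q q t q $    expand <C> -> p <C> q
   5  $ q t q q <C> p  p q q t q $    match p
   6  $ q t q q <C>    q q t q $      expand <C> -> epsilon
   7  $ q t q q        q q t q $      match q
   8  $ q t q          q t q $        match q
   9  $ q t            t q $          match t
  10  $ q              q $            match q
Accept reached after 10 steps.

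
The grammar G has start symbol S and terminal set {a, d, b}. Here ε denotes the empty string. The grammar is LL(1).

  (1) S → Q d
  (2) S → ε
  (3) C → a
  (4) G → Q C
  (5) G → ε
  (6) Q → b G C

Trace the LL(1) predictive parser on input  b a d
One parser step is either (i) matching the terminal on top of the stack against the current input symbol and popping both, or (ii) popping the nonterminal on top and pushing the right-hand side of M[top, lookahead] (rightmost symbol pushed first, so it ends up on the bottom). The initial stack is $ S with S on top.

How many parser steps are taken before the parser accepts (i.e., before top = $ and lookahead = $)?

step 1: stack=$ S  input=b a d $  — expand S → Q d
step 2: stack=$ d Q  input=b a d $  — expand Q → b G C
step 3: stack=$ d C G b  input=b a d $  — match b
step 4: stack=$ d C G  input=a d $  — expand G → ε
step 5: stack=$ d C  input=a d $  — expand C → a
step 6: stack=$ d a  input=a d $  — match a
step 7: stack=$ d  input=d $  — match d
Accept reached after 7 steps.

7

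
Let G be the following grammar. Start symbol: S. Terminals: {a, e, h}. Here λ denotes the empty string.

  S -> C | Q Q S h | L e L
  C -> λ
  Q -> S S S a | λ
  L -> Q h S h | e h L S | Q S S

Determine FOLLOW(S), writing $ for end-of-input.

FIRST(C): from C->λ we get {λ}. So FIRST(C) = {λ}.
FIRST(S): from S->C we get {λ}; from S->Q Q S h we get {a, e, h}; from S->L e L we get {a, e, h}. So FIRST(S) = {λ, a, e, h}.
FIRST(Q): from Q->S S S a we get {a, e, h}; from Q->λ we get {λ}. So FIRST(Q) = {λ, a, e, h}.
FIRST(L): from L->Q h S h we get {a, e, h}; from L->e h L S we get {e}; from L->Q S S we get {λ, a, e, h}. So FIRST(L) = {λ, a, e, h}.
FOLLOW(S) includes $ since S is the start symbol.
FOLLOW(S): in S->Q Q S h, S is followed by h with FIRST {h}; in Q->S S S a (occurrence 1), S is followed by S S a with FIRST {a, e, h}; in Q->S S S a (occurrence 2), S is followed by S a with FIRST {a, e, h}; in Q->S S S a (occurrence 3), S is followed by a with FIRST {a}; in L->Q h S h, S is followed by h with FIRST {h}; in L->e h L S, the suffix after S is empty, so FOLLOW(S) ⊇ FOLLOW(L) = {$, a, e, h}; in L->Q S S (occurrence 1), S is followed by S with FIRST {λ, a, e, h}; in L->Q S S (occurrence 1), the suffix after S is nullable, so FOLLOW(S) ⊇ FOLLOW(L) = {$, a, e, h}; in L->Q S S (occurrence 2), the suffix after S is empty, so FOLLOW(S) ⊇ FOLLOW(L) = {$, a, e, h}. Thus FOLLOW(S) = {$, a, e, h}.
FOLLOW(C): in S->C, the suffix after C is empty, so FOLLOW(C) ⊇ FOLLOW(S) = {$, a, e, h}. Thus FOLLOW(C) = {$, a, e, h}.
FOLLOW(L): in S->L e L (occurrence 1), L is followed by e L with FIRST {e}; in S->L e L (occurrence 2), the suffix after L is empty, so FOLLOW(L) ⊇ FOLLOW(S) = {$, a, e, h}; in L->e h L S, L is followed by S with FIRST {λ, a, e, h}; in L->e h L S, the suffix after L is nullable (adds nothing new). Thus FOLLOW(L) = {$, a, e, h}.
FOLLOW(Q): in S->Q Q S h (occurrence 1), Q is followed by Q S h with FIRST {a, e, h}; in S->Q Q S h (occurrence 2), Q is followed by S h with FIRST {a, e, h}; in L->Q h S h, Q is followed by h S h with FIRST {h}; in L->Q S S, Q is followed by S S with FIRST {λ, a, e, h}; in L->Q S S, the suffix after Q is nullable, so FOLLOW(Q) ⊇ FOLLOW(L) = {$, a, e, h}. Thus FOLLOW(Q) = {$, a, e, h}.

{$, a, e, h}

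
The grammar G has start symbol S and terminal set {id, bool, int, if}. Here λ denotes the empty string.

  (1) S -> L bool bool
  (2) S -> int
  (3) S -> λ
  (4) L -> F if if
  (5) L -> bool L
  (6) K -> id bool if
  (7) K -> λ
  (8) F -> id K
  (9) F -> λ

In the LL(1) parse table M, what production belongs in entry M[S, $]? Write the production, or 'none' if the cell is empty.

S -> λ

FIRST(K): from K->id bool if we get {id}; from K->λ we get {λ}. So FIRST(K) = {λ, id}.
FIRST(F): from F->id K we get {id}; from F->λ we get {λ}. So FIRST(F) = {λ, id}.
FIRST(L): from L->F if if we get {id, if}; from L->bool L we get {bool}. So FIRST(L) = {bool, id, if}.
FIRST(S): from S->L bool bool we get {bool, id, if}; from S->int we get {int}; from S->λ we get {λ}. So FIRST(S) = {λ, bool, id, if, int}.
FOLLOW(S) includes $ since S is the start symbol.
FOLLOW(S): S appears on no right-hand side. Thus FOLLOW(S) = {$}.
For S -> L bool bool: FIRST(L bool bool) = {bool, id, if}, so it goes in M[S, t] for t ∈ {bool, id, if}.
For S -> int: FIRST(int) = {int}, so it goes in M[S, t] for t ∈ {int}.
For S -> λ: FIRST(λ) = {λ}, so it goes in M[S, t] for t ∈ {}; since λ ∈ FIRST, also for every t ∈ FOLLOW(S) = {$}.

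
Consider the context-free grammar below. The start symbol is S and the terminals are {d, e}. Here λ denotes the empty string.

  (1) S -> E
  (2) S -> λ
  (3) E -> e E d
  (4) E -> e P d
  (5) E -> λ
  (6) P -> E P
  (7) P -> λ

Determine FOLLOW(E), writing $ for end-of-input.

FIRST(E) = {λ, e}
FIRST(S) = {λ, e}  (via E)
FIRST(P) = {λ, e}  (via E P)
FOLLOW(S) includes $ since S is the start symbol.
FOLLOW(S): S appears on no right-hand side. Thus FOLLOW(S) = {$}.
FOLLOW(P): in E->e P d, P is followed by d with FIRST {d}; in P->E P, the suffix after P is empty (adds nothing new). Thus FOLLOW(P) = {d}.
FOLLOW(E): in S->E, the suffix after E is empty, so FOLLOW(E) ⊇ FOLLOW(S) = {$}; in E->e E d, E is followed by d with FIRST {d}; in P->E P, E is followed by P with FIRST {λ, e}; in P->E P, the suffix after E is nullable, so FOLLOW(E) ⊇ FOLLOW(P) = {d}. Thus FOLLOW(E) = {$, d, e}.

{$, d, e}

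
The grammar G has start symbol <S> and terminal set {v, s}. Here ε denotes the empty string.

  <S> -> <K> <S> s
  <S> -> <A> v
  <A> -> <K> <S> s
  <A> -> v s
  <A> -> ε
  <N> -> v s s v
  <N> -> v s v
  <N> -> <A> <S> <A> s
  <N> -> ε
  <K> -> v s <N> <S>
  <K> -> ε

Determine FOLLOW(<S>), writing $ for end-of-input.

FIRST(<K>) = {ε, v}
FIRST(<S>) = {v}  (via <K> <S> s, <A> v)
FIRST(<A>) = {ε, v}  (via <K> <S> s)
FIRST(<N>) = {ε, v}  (via <A> <S> <A> s)
FOLLOW(<S>) includes $ since <S> is the start symbol.
FOLLOW(<A>): in <S>-><A> v, <A> is followed by v with FIRST {v}; in <N>-><A> <S> <A> s (occurrence 1), <A> is followed by <S> <A> s with FIRST {v}; in <N>-><A> <S> <A> s (occurrence 2), <A> is followed by s with FIRST {s}. Thus FOLLOW(<A>) = {s, v}.
FOLLOW(<N>): in <K>->v s <N> <S>, <N> is followed by <S> with FIRST {v}. Thus FOLLOW(<N>) = {v}.
FOLLOW(<K>): in <S>-><K> <S> s, <K> is followed by <S> s with FIRST {v}; in <A>-><K> <S> s, <K> is followed by <S> s with FIRST {v}. Thus FOLLOW(<K>) = {v}.
FOLLOW(<S>): in <S>-><K> <S> s, <S> is followed by s with FIRST {s}; in <A>-><K> <S> s, <S> is followed by s with FIRST {s}; in <N>-><A> <S> <A> s, <S> is followed by <A> s with FIRST {s, v}; in <K>->v s <N> <S>, the suffix after <S> is empty, so FOLLOW(<S>) ⊇ FOLLOW(<K>) = {v}. Thus FOLLOW(<S>) = {$, s, v}.

{$, s, v}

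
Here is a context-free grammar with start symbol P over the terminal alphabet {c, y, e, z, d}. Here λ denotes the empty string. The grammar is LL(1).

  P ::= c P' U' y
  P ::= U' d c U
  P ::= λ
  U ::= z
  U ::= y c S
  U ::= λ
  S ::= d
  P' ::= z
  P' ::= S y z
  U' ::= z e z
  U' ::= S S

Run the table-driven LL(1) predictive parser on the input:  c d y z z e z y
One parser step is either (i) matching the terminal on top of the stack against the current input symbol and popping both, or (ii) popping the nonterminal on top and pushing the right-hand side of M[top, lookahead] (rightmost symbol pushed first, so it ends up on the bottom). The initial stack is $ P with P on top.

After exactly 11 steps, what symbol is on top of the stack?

y

      Stack         Input              Action
   1  $ P           c d y z z e z y $  expand P ::= c P' U' y
   2  $ y U' P' c   c d y z z e z y $  match c
   3  $ y U' P'     d y z z e z y $    expand P' ::= S y z
   4  $ y U' z y S  d y z z e z y $    expand S ::= d
   5  $ y U' z y d  d y z z e z y $    match d
   6  $ y U' z y    y z z e z y $      match y
   7  $ y U' z      z z e z y $        match z
   8  $ y U'        z e z y $          expand U' ::= z e z
   9  $ y z e z     z e z y $          match z
  10  $ y z e       e z y $            match e
  11  $ y z         z y $              match z
Stack after step 11: $ y (top = y).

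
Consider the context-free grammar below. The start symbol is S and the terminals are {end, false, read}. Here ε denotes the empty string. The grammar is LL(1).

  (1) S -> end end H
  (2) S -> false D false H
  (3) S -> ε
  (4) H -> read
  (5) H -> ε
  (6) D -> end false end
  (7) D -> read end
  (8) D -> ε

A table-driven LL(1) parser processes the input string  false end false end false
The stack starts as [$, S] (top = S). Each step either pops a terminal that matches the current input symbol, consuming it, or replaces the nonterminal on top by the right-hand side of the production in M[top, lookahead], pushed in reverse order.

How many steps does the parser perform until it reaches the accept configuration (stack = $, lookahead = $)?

step 1: stack=$ S  input=false end false end false $  — expand S -> false D false H
step 2: stack=$ H false D false  input=false end false end false $  — match false
step 3: stack=$ H false D  input=end false end false $  — expand D -> end false end
step 4: stack=$ H false end false end  input=end false end false $  — match end
step 5: stack=$ H false end false  input=false end false $  — match false
step 6: stack=$ H false end  input=end false $  — match end
step 7: stack=$ H false  input=false $  — match false
step 8: stack=$ H  input=$  — expand H -> ε
Accept reached after 8 steps.

8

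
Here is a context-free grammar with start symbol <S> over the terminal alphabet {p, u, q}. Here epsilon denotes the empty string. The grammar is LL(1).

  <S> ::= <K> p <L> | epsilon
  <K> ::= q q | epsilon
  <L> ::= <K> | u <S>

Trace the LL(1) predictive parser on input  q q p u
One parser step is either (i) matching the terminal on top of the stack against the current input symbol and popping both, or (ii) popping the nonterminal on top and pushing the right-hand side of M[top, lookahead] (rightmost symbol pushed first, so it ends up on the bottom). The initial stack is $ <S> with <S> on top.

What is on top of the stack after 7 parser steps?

<S>

     Stack        Input      Action
  1  $ <S>        q q p u $  expand <S> ::= <K> p <L>
  2  $ <L> p <K>  q q p u $  expand <K> ::= q q
  3  $ <L> p q q  q q p u $  match q
  4  $ <L> p q    q p u $    match q
  5  $ <L> p      p u $      match p
  6  $ <L>        u $        expand <L> ::= u <S>
  7  $ <S> u      u $        match u
Stack after step 7: $ <S> (top = <S>).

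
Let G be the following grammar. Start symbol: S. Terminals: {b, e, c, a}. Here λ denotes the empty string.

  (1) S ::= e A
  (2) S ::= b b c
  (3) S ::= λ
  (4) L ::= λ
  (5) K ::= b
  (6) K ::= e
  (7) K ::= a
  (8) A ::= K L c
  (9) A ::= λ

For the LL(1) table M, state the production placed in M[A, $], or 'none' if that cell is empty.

FIRST(S): from S::=e A we get {e}; from S::=b b c we get {b}; from S::=λ we get {λ}. So FIRST(S) = {λ, b, e}.
FIRST(L): from L::=λ we get {λ}. So FIRST(L) = {λ}.
FIRST(K): from K::=b we get {b}; from K::=e we get {e}; from K::=a we get {a}. So FIRST(K) = {a, b, e}.
FIRST(A): from A::=K L c we get {a, b, e}; from A::=λ we get {λ}. So FIRST(A) = {λ, a, b, e}.
FOLLOW(S) includes $ since S is the start symbol.
FOLLOW(S): S appears on no right-hand side. Thus FOLLOW(S) = {$}.
FOLLOW(A): in S::=e A, the suffix after A is empty, so FOLLOW(A) ⊇ FOLLOW(S) = {$}. Thus FOLLOW(A) = {$}.
For A ::= K L c: FIRST(K L c) = {a, b, e}, so it goes in M[A, t] for t ∈ {a, b, e}.
For A ::= λ: FIRST(λ) = {λ}, so it goes in M[A, t] for t ∈ {}; since λ ∈ FIRST, also for every t ∈ FOLLOW(A) = {$}.

A ::= λ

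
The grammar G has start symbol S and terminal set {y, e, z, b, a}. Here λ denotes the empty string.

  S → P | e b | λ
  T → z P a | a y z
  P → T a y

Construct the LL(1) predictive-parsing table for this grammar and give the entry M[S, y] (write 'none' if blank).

none

FIRST(T) = {a, z}
FIRST(P) = {a, z}  (via T a y)
FIRST(S) = {λ, a, e, z}  (via P)
FOLLOW(S) includes $ since S is the start symbol.
FOLLOW(S): S appears on no right-hand side. Thus FOLLOW(S) = {$}.
For S → P: FIRST(P) = {a, z}, so it goes in M[S, t] for t ∈ {a, z}.
For S → e b: FIRST(e b) = {e}, so it goes in M[S, t] for t ∈ {e}.
For S → λ: FIRST(λ) = {λ}, so it goes in M[S, t] for t ∈ {}; since λ ∈ FIRST, also for every t ∈ FOLLOW(S) = {$}.
None of these place a production in M[S, y].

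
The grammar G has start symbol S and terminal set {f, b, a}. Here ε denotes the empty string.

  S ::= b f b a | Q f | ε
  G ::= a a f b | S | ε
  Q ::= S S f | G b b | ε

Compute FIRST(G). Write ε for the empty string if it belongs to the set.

{ε, a, b, f}

FIRST(S) = {ε, a, b, f}  (via Q f)
FIRST(G) = {ε, a, b, f}  (via S)
FIRST(Q) = {ε, a, b, f}  (via S S f, G b b)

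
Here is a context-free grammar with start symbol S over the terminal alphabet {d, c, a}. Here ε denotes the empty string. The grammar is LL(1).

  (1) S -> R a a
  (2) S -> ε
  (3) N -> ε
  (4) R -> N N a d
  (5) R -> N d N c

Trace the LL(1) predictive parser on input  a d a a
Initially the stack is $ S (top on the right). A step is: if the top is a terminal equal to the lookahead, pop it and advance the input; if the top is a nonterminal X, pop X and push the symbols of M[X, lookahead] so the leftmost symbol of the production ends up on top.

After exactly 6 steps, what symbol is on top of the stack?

     Stack          Input      Action
  1  $ S            a d a a $  expand S -> R a a
  2  $ a a R        a d a a $  expand R -> N N a d
  3  $ a a d a N N  a d a a $  expand N -> ε
  4  $ a a d a N    a d a a $  expand N -> ε
  5  $ a a d a      a d a a $  match a
  6  $ a a d        d a a $    match d
Stack after step 6: $ a a (top = a).

a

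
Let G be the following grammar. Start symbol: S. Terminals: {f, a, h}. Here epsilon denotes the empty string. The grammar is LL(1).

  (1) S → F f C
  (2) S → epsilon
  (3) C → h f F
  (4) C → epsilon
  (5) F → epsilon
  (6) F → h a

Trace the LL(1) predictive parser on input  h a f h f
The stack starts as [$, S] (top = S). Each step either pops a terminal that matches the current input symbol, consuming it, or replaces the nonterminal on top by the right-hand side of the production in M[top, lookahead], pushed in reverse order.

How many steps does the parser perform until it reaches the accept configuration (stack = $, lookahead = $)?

9

     Stack      Input        Action
  1  $ S        h a f h f $  expand S → F f C
  2  $ C f F    h a f h f $  expand F → h a
  3  $ C f a h  h a f h f $  match h
  4  $ C f a    a f h f $    match a
  5  $ C f      f h f $      match f
  6  $ C        h f $        expand C → h f F
  7  $ F f h    h f $        match h
  8  $ F f      f $          match f
  9  $ F        $            expand F → epsilon
Accept reached after 9 steps.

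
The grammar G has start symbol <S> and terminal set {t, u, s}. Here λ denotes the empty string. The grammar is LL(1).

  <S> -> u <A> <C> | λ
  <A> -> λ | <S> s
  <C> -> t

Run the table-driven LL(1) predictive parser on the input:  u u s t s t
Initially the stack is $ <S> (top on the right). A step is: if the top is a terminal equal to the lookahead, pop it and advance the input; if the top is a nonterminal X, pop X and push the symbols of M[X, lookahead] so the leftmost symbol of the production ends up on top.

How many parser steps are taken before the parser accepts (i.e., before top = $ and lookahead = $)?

13

      Stack              Input          Action
   1  $ <S>              u u s t s t $  expand <S> -> u <A> <C>
   2  $ <C> <A> u        u u s t s t $  match u
   3  $ <C> <A>          u s t s t $    expand <A> -> <S> s
   4  $ <C> s <S>        u s t s t $    expand <S> -> u <A> <C>
   5  $ <C> s <C> <A> u  u s t s t $    match u
   6  $ <C> s <C> <A>    s t s t $      expand <A> -> <S> s
   7  $ <C> s <C> s <S>  s t s t $      expand <S> -> λ
   8  $ <C> s <C> s      s t s t $      match s
   9  $ <C> s <C>        t s t $        expand <C> -> t
  10  $ <C> s t          t s t $        match t
  11  $ <C> s            s t $          match s
  12  $ <C>              t $            expand <C> -> t
  13  $ t                t $            match t
Accept reached after 13 steps.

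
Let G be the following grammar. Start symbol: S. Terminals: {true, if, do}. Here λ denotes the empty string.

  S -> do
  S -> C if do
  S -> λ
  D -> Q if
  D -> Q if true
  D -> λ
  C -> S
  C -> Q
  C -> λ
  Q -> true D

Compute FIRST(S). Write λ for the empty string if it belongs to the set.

FIRST(Q): from Q->true D we get {true}. So FIRST(Q) = {true}.
FIRST(D): from D->Q if we get {true}; from D->Q if true we get {true}; from D->λ we get {λ}. So FIRST(D) = {λ, true}.
FIRST(S): from S->do we get {do}; from S->C if do we get {do, if, true}; from S->λ we get {λ}. So FIRST(S) = {λ, do, if, true}.
FIRST(C): from C->S we get {λ, do, if, true}; from C->Q we get {true}; from C->λ we get {λ}. So FIRST(C) = {λ, do, if, true}.

{λ, do, if, true}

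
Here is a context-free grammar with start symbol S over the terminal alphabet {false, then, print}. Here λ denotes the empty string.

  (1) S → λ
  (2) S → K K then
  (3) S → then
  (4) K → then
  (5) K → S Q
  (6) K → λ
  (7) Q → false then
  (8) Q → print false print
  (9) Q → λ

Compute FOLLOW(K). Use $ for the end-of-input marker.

FIRST(Q) = {λ, false, print}
FIRST(S) = {λ, false, print, then}  (via K K then)
FIRST(K) = {λ, false, print, then}  (via S Q)
FOLLOW(S) includes $ since S is the start symbol.
FOLLOW(K): in S→K K then (occurrence 1), K is followed by K then with FIRST {false, print, then}; in S→K K then (occurrence 2), K is followed by then with FIRST {then}. Thus FOLLOW(K) = {false, print, then}.
FOLLOW(S): in K→S Q, S is followed by Q with FIRST {λ, false, print}; in K→S Q, the suffix after S is nullable, so FOLLOW(S) ⊇ FOLLOW(K) = {false, print, then}. Thus FOLLOW(S) = {$, false, print, then}.
FOLLOW(Q): in K→S Q, the suffix after Q is empty, so FOLLOW(Q) ⊇ FOLLOW(K) = {false, print, then}. Thus FOLLOW(Q) = {false, print, then}.

{false, print, then}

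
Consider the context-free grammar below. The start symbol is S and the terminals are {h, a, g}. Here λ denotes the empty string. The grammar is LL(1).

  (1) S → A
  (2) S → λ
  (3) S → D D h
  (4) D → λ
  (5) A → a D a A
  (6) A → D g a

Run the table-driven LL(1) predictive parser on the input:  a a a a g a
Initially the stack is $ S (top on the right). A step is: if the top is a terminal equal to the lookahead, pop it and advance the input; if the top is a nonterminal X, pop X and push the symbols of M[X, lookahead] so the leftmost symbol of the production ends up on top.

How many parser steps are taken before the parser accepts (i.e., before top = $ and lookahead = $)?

13

      Stack      Input          Action
   1  $ S        a a a a g a $  expand S → A
   2  $ A        a a a a g a $  expand A → a D a A
   3  $ A a D a  a a a a g a $  match a
   4  $ A a D    a a a g a $    expand D → λ
   5  $ A a      a a a g a $    match a
   6  $ A        a a g a $      expand A → a D a A
   7  $ A a D a  a a g a $      match a
   8  $ A a D    a g a $        expand D → λ
   9  $ A a      a g a $        match a
  10  $ A        g a $          expand A → D g a
  11  $ a g D    g a $          expand D → λ
  12  $ a g      g a $          match g
  13  $ a        a $            match a
Accept reached after 13 steps.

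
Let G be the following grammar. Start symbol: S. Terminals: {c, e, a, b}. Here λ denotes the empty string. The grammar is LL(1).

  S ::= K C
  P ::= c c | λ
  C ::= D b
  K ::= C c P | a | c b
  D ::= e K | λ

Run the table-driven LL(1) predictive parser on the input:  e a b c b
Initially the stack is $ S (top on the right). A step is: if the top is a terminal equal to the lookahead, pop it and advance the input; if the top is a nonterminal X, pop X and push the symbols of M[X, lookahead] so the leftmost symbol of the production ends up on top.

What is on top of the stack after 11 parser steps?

      Stack          Input        Action
   1  $ S            e a b c b $  expand S ::= K C
   2  $ C K          e a b c b $  expand K ::= C c P
   3  $ C P c C      e a b c b $  expand C ::= D b
   4  $ C P c b D    e a b c b $  expand D ::= e K
   5  $ C P c b K e  e a b c b $  match e
   6  $ C P c b K    a b c b $    expand K ::= a
   7  $ C P c b a    a b c b $    match a
   8  $ C P c b      b c b $      match b
   9  $ C P c        c b $        match c
  10  $ C P          b $          expand P ::= λ
  11  $ C            b $          expand C ::= D b
Stack after step 11: $ b D (top = D).

D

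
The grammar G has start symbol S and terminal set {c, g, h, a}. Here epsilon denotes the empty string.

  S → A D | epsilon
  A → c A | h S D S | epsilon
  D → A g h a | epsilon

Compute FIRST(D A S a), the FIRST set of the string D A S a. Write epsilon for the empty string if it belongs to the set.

{a, c, g, h}

FIRST(A) = {epsilon, c, h}
FIRST(D) = {epsilon, c, g, h}  (via A g h a)
FIRST(S) = {epsilon, c, g, h}  (via A D)
FIRST(D A S a): take FIRST of each symbol in turn, carrying on past any symbol whose FIRST contains epsilon; result {a, c, g, h}.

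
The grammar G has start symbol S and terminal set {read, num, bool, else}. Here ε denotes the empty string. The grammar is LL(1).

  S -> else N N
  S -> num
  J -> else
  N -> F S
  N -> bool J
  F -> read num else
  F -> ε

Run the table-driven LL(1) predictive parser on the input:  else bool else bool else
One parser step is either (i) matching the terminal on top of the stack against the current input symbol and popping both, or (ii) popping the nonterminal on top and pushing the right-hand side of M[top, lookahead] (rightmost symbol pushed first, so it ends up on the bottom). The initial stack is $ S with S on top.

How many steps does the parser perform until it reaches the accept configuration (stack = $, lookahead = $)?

10

      Stack       Input                       Action
   1  $ S         else bool else bool else $  expand S -> else N N
   2  $ N N else  else bool else bool else $  match else
   3  $ N N       bool else bool else $       expand N -> bool J
   4  $ N J bool  bool else bool else $       match bool
   5  $ N J       else bool else $            expand J -> else
   6  $ N else    else bool else $            match else
   7  $ N         bool else $                 expand N -> bool J
   8  $ J bool    bool else $                 match bool
   9  $ J         else $                      expand J -> else
  10  $ else      else $                      match else
Accept reached after 10 steps.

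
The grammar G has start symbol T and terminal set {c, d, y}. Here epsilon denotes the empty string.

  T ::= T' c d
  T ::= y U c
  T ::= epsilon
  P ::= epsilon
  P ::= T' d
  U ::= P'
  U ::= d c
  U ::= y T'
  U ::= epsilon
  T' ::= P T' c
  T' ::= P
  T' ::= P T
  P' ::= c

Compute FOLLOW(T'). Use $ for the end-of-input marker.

FIRST(P') = {c}
FIRST(U) = {epsilon, c, d, y}  (via P')
FIRST(T) = {epsilon, c, d, y}  (via T' c d)
FIRST(P) = {epsilon, c, d, y}  (via T' d)
FIRST(T') = {epsilon, c, d, y}  (via P T' c, P, P T)
FOLLOW(T) includes $ since T is the start symbol.
FOLLOW(U): in T::=y U c, U is followed by c with FIRST {c}. Thus FOLLOW(U) = {c}.
FOLLOW(T'): in T::=T' c d, T' is followed by c d with FIRST {c}; in P::=T' d, T' is followed by d with FIRST {d}; in U::=y T', the suffix after T' is empty, so FOLLOW(T') ⊇ FOLLOW(U) = {c}; in T'::=P T' c, T' is followed by c with FIRST {c}. Thus FOLLOW(T') = {c, d}.
FOLLOW(T): in T'::=P T, the suffix after T is empty, so FOLLOW(T) ⊇ FOLLOW(T') = {c, d}. Thus FOLLOW(T) = {$, c, d}.
FOLLOW(P): in T'::=P T' c, P is followed by T' c with FIRST {c, d, y}; in T'::=P, the suffix after P is empty, so FOLLOW(P) ⊇ FOLLOW(T') = {c, d}; in T'::=P T, P is followed by T with FIRST {epsilon, c, d, y}; in T'::=P T, the suffix after P is nullable, so FOLLOW(P) ⊇ FOLLOW(T') = {c, d}. Thus FOLLOW(P) = {c, d, y}.
FOLLOW(P'): in U::=P', the suffix after P' is empty, so FOLLOW(P') ⊇ FOLLOW(U) = {c}. Thus FOLLOW(P') = {c}.

{c, d}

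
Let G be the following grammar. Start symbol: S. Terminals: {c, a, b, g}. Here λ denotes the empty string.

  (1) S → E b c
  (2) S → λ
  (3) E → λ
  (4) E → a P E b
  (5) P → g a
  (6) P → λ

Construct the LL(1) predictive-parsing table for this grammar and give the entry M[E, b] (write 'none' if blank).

FIRST(E) = {λ, a}
FIRST(P) = {λ, g}
FIRST(S) = {λ, a, b}  (via E b c)
FOLLOW(S) includes $ since S is the start symbol.
FOLLOW(E): in S→E b c, E is followed by b c with FIRST {b}; in E→a P E b, E is followed by b with FIRST {b}. Thus FOLLOW(E) = {b}.
For E → λ: FIRST(λ) = {λ}, so it goes in M[E, t] for t ∈ {}; since λ ∈ FIRST, also for every t ∈ FOLLOW(E) = {b}.
For E → a P E b: FIRST(a P E b) = {a}, so it goes in M[E, t] for t ∈ {a}.

E → λ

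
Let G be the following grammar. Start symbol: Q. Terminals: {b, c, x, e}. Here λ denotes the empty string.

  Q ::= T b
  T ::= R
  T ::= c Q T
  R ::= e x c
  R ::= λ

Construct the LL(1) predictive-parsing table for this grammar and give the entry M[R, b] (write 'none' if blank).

FIRST(R): from R::=e x c we get {e}; from R::=λ we get {λ}. So FIRST(R) = {λ, e}.
FIRST(T): from T::=R we get {λ, e}; from T::=c Q T we get {c}. So FIRST(T) = {λ, c, e}.
FIRST(Q): from Q::=T b we get {b, c, e}. So FIRST(Q) = {b, c, e}.
FOLLOW(Q) includes $ since Q is the start symbol.
FOLLOW(T): in Q::=T b, T is followed by b with FIRST {b}; in T::=c Q T, the suffix after T is empty (adds nothing new). Thus FOLLOW(T) = {b}.
FOLLOW(R): in T::=R, the suffix after R is empty, so FOLLOW(R) ⊇ FOLLOW(T) = {b}. Thus FOLLOW(R) = {b}.
For R ::= e x c: FIRST(e x c) = {e}, so it goes in M[R, t] for t ∈ {e}.
For R ::= λ: FIRST(λ) = {λ}, so it goes in M[R, t] for t ∈ {}; since λ ∈ FIRST, also for every t ∈ FOLLOW(R) = {b}.

R ::= λ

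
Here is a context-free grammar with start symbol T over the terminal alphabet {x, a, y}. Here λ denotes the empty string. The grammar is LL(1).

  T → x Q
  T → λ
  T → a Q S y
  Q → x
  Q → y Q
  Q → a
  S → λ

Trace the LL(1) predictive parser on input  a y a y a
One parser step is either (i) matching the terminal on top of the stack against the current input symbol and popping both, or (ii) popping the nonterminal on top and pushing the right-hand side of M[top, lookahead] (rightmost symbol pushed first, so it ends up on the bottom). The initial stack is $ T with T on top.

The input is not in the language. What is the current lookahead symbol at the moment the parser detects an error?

     Stack      Input        Action
  1  $ T        a y a y a $  expand T → a Q S y
  2  $ y S Q a  a y a y a $  match a
  3  $ y S Q    y a y a $    expand Q → y Q
  4  $ y S Q y  y a y a $    match y
  5  $ y S Q    a y a $      expand Q → a
  6  $ y S a    a y a $      match a
  7  $ y S      y a $        expand S → λ
  8  $ y        y a $        match y
  9  $          a $          error: stack empty but input remains

a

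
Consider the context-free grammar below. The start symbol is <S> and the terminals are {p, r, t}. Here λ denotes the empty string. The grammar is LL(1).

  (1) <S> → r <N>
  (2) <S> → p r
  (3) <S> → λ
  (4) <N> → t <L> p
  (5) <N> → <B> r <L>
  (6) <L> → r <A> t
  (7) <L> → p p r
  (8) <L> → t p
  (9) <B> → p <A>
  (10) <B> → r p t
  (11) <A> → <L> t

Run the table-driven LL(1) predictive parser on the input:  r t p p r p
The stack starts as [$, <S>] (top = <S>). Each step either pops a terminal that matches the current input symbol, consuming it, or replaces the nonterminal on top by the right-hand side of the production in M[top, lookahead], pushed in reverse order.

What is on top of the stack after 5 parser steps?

p

     Stack      Input          Action
  1  $ <S>      r t p p r p $  expand <S> → r <N>
  2  $ <N> r    r t p p r p $  match r
  3  $ <N>      t p p r p $    expand <N> → t <L> p
  4  $ p <L> t  t p p r p $    match t
  5  $ p <L>    p p r p $      expand <L> → p p r
Stack after step 5: $ p r p p (top = p).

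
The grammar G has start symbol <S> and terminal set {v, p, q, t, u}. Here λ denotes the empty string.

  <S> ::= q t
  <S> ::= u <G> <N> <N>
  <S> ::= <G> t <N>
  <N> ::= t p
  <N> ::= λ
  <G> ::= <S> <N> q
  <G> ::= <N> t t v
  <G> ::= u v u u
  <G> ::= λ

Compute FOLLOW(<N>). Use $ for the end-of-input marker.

FIRST(<N>) = {λ, t}
FIRST(<S>) = {q, t, u}  (via <G> t <N>)
FIRST(<G>) = {λ, q, t, u}  (via <S> <N> q, <N> t t v)
FOLLOW(<S>) includes $ since <S> is the start symbol.
FOLLOW(<S>): in <G>::=<S> <N> q, <S> is followed by <N> q with FIRST {q, t}. Thus FOLLOW(<S>) = {$, q, t}.
FOLLOW(<N>): in <S>::=u <G> <N> <N> (occurrence 1), <N> is followed by <N> with FIRST {λ, t}; in <S>::=u <G> <N> <N> (occurrence 1), the suffix after <N> is nullable, so FOLLOW(<N>) ⊇ FOLLOW(<S>) = {$, q, t}; in <S>::=u <G> <N> <N> (occurrence 2), the suffix after <N> is empty, so FOLLOW(<N>) ⊇ FOLLOW(<S>) = {$, q, t}; in <S>::=<G> t <N>, the suffix after <N> is empty, so FOLLOW(<N>) ⊇ FOLLOW(<S>) = {$, q, t}; in <G>::=<S> <N> q, <N> is followed by q with FIRST {q}; in <G>::=<N> t t v, <N> is followed by t t v with FIRST {t}. Thus FOLLOW(<N>) = {$, q, t}.
FOLLOW(<G>): in <S>::=u <G> <N> <N>, <G> is followed by <N> <N> with FIRST {λ, t}; in <S>::=u <G> <N> <N>, the suffix after <G> is nullable, so FOLLOW(<G>) ⊇ FOLLOW(<S>) = {$, q, t}; in <S>::=<G> t <N>, <G> is followed by t <N> with FIRST {t}. Thus FOLLOW(<G>) = {$, q, t}.

{$, q, t}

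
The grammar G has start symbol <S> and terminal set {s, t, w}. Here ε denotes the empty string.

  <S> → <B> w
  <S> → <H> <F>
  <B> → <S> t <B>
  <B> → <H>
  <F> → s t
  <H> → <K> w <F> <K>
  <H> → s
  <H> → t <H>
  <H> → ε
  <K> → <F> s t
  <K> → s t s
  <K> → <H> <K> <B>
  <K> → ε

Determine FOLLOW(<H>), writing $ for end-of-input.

{s, t, w}

FIRST(<F>) = {s}
FIRST(<S>) = {s, t, w}  (via <B> w, <H> <F>)
FIRST(<B>) = {ε, s, t, w}  (via <S> t <B>, <H>)
FIRST(<H>) = {ε, s, t, w}  (via <K> w <F> <K>)
FIRST(<K>) = {ε, s, t, w}  (via <F> s t, <H> <K> <B>)
FOLLOW(<S>) includes $ since <S> is the start symbol.
FOLLOW(<S>): in <B>→<S> t <B>, <S> is followed by t <B> with FIRST {t}. Thus FOLLOW(<S>) = {$, t}.
FOLLOW(<B>): in <S>→<B> w, <B> is followed by w with FIRST {w}; in <B>→<S> t <B>, the suffix after <B> is empty (adds nothing new); in <K>→<H> <K> <B>, the suffix after <B> is empty, so FOLLOW(<B>) ⊇ FOLLOW(<K>) = {s, t, w}. Thus FOLLOW(<B>) = {s, t, w}.
FOLLOW(<F>): in <S>→<H> <F>, the suffix after <F> is empty, so FOLLOW(<F>) ⊇ FOLLOW(<S>) = {$, t}; in <H>→<K> w <F> <K>, <F> is followed by <K> with FIRST {ε, s, t, w}; in <H>→<K> w <F> <K>, the suffix after <F> is nullable, so FOLLOW(<F>) ⊇ FOLLOW(<H>) = {s, t, w}; in <K>→<F> s t, <F> is followed by s t with FIRST {s}. Thus FOLLOW(<F>) = {$, s, t, w}.
FOLLOW(<H>): in <S>→<H> <F>, <H> is followed by <F> with FIRST {s}; in <B>→<H>, the suffix after <H> is empty, so FOLLOW(<H>) ⊇ FOLLOW(<B>) = {s, t, w}; in <H>→t <H>, the suffix after <H> is empty (adds nothing new); in <K>→<H> <K> <B>, <H> is followed by <K> <B> with FIRST {ε, s, t, w}; in <K>→<H> <K> <B>, the suffix after <H> is nullable, so FOLLOW(<H>) ⊇ FOLLOW(<K>) = {s, t, w}. Thus FOLLOW(<H>) = {s, t, w}.
FOLLOW(<K>): in <H>→<K> w <F> <K> (occurrence 1), <K> is followed by w <F> <K> with FIRST {w}; in <H>→<K> w <F> <K> (occurrence 2), the suffix after <K> is empty, so FOLLOW(<K>) ⊇ FOLLOW(<H>) = {s, t, w}; in <K>→<H> <K> <B>, <K> is followed by <B> with FIRST {ε, s, t, w}; in <K>→<H> <K> <B>, the suffix after <K> is nullable (adds nothing new). Thus FOLLOW(<K>) = {s, t, w}.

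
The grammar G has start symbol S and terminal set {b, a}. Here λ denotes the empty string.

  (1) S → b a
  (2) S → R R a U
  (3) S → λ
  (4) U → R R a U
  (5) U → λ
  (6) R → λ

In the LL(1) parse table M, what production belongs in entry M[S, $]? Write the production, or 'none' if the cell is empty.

S → λ

FIRST(R) = {λ}
FIRST(S) = {λ, a, b}  (via R R a U)
FIRST(U) = {λ, a}  (via R R a U)
FOLLOW(S) includes $ since S is the start symbol.
FOLLOW(S): S appears on no right-hand side. Thus FOLLOW(S) = {$}.
For S → b a: FIRST(b a) = {b}, so it goes in M[S, t] for t ∈ {b}.
For S → R R a U: FIRST(R R a U) = {a}, so it goes in M[S, t] for t ∈ {a}.
For S → λ: FIRST(λ) = {λ}, so it goes in M[S, t] for t ∈ {}; since λ ∈ FIRST, also for every t ∈ FOLLOW(S) = {$}.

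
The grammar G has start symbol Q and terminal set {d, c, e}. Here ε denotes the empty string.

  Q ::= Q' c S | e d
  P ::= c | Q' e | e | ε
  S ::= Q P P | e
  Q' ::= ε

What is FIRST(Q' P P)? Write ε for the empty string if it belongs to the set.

{ε, c, e}

FIRST(Q'): from Q'::=ε we get {ε}. So FIRST(Q') = {ε}.
FIRST(Q): from Q::=Q' c S we get {c}; from Q::=e d we get {e}. So FIRST(Q) = {c, e}.
FIRST(P): from P::=c we get {c}; from P::=Q' e we get {e}; from P::=e we get {e}; from P::=ε we get {ε}. So FIRST(P) = {ε, c, e}.
FIRST(S): from S::=Q P P we get {c, e}; from S::=e we get {e}. So FIRST(S) = {c, e}.
FIRST(Q' P P): take FIRST of each symbol in turn, carrying on past any symbol whose FIRST contains ε; result {ε, c, e}.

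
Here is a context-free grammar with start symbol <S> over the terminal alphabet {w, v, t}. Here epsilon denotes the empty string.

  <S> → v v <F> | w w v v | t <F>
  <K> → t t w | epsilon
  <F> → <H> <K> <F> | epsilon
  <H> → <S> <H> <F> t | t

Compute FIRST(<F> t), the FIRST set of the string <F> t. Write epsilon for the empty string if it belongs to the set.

{t, v, w}

FIRST(<S>): from <S>→v v <F> we get {v}; from <S>→w w v v we get {w}; from <S>→t <F> we get {t}. So FIRST(<S>) = {t, v, w}.
FIRST(<K>): from <K>→t t w we get {t}; from <K>→epsilon we get {epsilon}. So FIRST(<K>) = {epsilon, t}.
FIRST(<H>): from <H>→<S> <H> <F> t we get {t, v, w}; from <H>→t we get {t}. So FIRST(<H>) = {t, v, w}.
FIRST(<F>): from <F>→<H> <K> <F> we get {t, v, w}; from <F>→epsilon we get {epsilon}. So FIRST(<F>) = {epsilon, t, v, w}.
FIRST(<F> t): take FIRST of each symbol in turn, carrying on past any symbol whose FIRST contains epsilon; result {t, v, w}.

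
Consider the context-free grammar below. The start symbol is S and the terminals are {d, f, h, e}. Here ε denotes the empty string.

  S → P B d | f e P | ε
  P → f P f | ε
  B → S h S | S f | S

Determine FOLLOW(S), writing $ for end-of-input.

FIRST(P): from P→f P f we get {f}; from P→ε we get {ε}. So FIRST(P) = {ε, f}.
FIRST(S): from S→P B d we get {d, f, h}; from S→f e P we get {f}; from S→ε we get {ε}. So FIRST(S) = {ε, d, f, h}.
FIRST(B): from B→S h S we get {d, f, h}; from B→S f we get {d, f, h}; from B→S we get {ε, d, f, h}. So FIRST(B) = {ε, d, f, h}.
FOLLOW(S) includes $ since S is the start symbol.
FOLLOW(B): in S→P B d, B is followed by d with FIRST {d}. Thus FOLLOW(B) = {d}.
FOLLOW(S): in B→S h S (occurrence 1), S is followed by h S with FIRST {h}; in B→S h S (occurrence 2), the suffix after S is empty, so FOLLOW(S) ⊇ FOLLOW(B) = {d}; in B→S f, S is followed by f with FIRST {f}; in B→S, the suffix after S is empty, so FOLLOW(S) ⊇ FOLLOW(B) = {d}. Thus FOLLOW(S) = {$, d, f, h}.
FOLLOW(P): in S→P B d, P is followed by B d with FIRST {d, f, h}; in S→f e P, the suffix after P is empty, so FOLLOW(P) ⊇ FOLLOW(S) = {$, d, f, h}; in P→f P f, P is followed by f with FIRST {f}. Thus FOLLOW(P) = {$, d, f, h}.

{$, d, f, h}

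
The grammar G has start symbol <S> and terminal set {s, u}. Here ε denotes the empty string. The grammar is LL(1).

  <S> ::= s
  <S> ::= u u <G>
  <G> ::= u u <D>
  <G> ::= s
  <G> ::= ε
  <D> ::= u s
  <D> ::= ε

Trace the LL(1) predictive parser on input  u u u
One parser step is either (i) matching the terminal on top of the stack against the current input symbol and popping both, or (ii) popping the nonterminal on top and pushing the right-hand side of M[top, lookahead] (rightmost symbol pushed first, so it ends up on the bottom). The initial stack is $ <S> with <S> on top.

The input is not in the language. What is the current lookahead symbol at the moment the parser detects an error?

step 1: stack=$ <S>  input=u u u $  — expand <S> ::= u u <G>
step 2: stack=$ <G> u u  input=u u u $  — match u
step 3: stack=$ <G> u  input=u u $  — match u
step 4: stack=$ <G>  input=u $  — expand <G> ::= u u <D>
step 5: stack=$ <D> u u  input=u $  — match u
step 6: stack=$ <D> u  input=$  — error: top is terminal u but lookahead is $

$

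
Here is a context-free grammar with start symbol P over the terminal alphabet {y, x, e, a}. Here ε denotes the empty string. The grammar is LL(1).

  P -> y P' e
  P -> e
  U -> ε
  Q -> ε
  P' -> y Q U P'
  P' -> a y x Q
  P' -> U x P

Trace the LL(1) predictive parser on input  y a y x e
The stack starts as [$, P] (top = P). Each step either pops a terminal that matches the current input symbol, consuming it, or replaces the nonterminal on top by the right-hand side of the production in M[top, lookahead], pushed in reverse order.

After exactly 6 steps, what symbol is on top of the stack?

     Stack        Input        Action
  1  $ P          y a y x e $  expand P -> y P' e
  2  $ e P' y     y a y x e $  match y
  3  $ e P'       a y x e $    expand P' -> a y x Q
  4  $ e Q x y a  a y x e $    match a
  5  $ e Q x y    y x e $      match y
  6  $ e Q x      x e $        match x
Stack after step 6: $ e Q (top = Q).

Q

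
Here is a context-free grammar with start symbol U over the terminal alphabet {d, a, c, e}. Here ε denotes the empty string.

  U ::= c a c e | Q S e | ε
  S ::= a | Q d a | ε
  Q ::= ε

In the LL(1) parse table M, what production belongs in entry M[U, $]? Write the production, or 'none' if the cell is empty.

U ::= ε

FIRST(Q) = {ε}
FIRST(S) = {ε, a, d}  (via Q d a)
FIRST(U) = {ε, a, c, d, e}  (via Q S e)
FOLLOW(U) includes $ since U is the start symbol.
FOLLOW(U): U appears on no right-hand side. Thus FOLLOW(U) = {$}.
For U ::= c a c e: FIRST(c a c e) = {c}, so it goes in M[U, t] for t ∈ {c}.
For U ::= Q S e: FIRST(Q S e) = {a, d, e}, so it goes in M[U, t] for t ∈ {a, d, e}.
For U ::= ε: FIRST(ε) = {ε}, so it goes in M[U, t] for t ∈ {}; since ε ∈ FIRST, also for every t ∈ FOLLOW(U) = {$}.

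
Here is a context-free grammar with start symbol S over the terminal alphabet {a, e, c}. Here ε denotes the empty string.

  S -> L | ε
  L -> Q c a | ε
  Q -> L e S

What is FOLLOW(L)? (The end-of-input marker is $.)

{$, c, e}

FIRST(S): from S->L we get {ε, e}; from S->ε we get {ε}. So FIRST(S) = {ε, e}.
FIRST(L): from L->Q c a we get {e}; from L->ε we get {ε}. So FIRST(L) = {ε, e}.
FIRST(Q): from Q->L e S we get {e}. So FIRST(Q) = {e}.
FOLLOW(S) includes $ since S is the start symbol.
FOLLOW(Q): in L->Q c a, Q is followed by c a with FIRST {c}. Thus FOLLOW(Q) = {c}.
FOLLOW(S): in Q->L e S, the suffix after S is empty, so FOLLOW(S) ⊇ FOLLOW(Q) = {c}. Thus FOLLOW(S) = {$, c}.
FOLLOW(L): in S->L, the suffix after L is empty, so FOLLOW(L) ⊇ FOLLOW(S) = {$, c}; in Q->L e S, L is followed by e S with FIRST {e}. Thus FOLLOW(L) = {$, c, e}.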